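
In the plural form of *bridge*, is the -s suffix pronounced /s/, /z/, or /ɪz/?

/ɪz/

The stem *bridge* ends in a sibilant (/s, z, ʃ, ʒ, tʃ, dʒ/).
The plural suffix surfaces as /ɪz/ after sibilants, /s/ after other voiceless consonants, and /z/ after other voiced sounds.
So the plural -s on *bridge* is pronounced /ɪz/.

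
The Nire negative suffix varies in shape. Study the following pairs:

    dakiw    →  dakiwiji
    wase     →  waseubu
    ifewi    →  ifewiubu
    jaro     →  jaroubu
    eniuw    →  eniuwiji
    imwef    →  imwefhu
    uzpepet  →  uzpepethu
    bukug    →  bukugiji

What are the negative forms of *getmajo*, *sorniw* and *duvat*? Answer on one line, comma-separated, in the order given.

getmajoubu, sorniwiji, duvathu

Looking at the final sound of each stem: -hu when the stem ends in a voiceless consonant (*imwef*, *uzpepet*); -iji when the stem ends in a voiced consonant (*dakiw*, *eniuw*, *bukug*); -ubu when the stem ends in a vowel (*wase*, *ifewi*, *jaro*).
*getmajo*: final sound = /o/, a vowel → -ubu → *getmajoubu*.
The final sound of *sorniw* is /w/, which is a voiced consonant, so the suffix is -iji, giving *sorniwiji*.
The final sound of *duvat* is /t/, which is a voiceless consonant, so the suffix is -hu, giving *duvathu*.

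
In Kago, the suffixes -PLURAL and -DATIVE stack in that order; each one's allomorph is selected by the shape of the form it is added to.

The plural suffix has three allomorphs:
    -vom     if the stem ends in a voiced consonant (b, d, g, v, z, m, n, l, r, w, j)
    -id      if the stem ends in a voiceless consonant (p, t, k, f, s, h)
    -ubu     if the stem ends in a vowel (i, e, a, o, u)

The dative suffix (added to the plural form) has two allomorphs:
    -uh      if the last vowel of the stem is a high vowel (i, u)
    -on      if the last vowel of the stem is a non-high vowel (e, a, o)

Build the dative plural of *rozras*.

*rozras* — final sound /s/ (a voiceless consonant) → -id → *rozrasid*.
The plural form *rozrasid* — last vowel /i/ (a high vowel) → -uh → *rozrasiduh*.

rozrasiduh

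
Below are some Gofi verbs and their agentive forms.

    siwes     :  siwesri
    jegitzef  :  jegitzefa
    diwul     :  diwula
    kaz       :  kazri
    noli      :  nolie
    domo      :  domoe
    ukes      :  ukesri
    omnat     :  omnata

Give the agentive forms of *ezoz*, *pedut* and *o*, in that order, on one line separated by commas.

ezozri, peduta, oe

The suffix is conditioned by the final sound: -ri when the stem ends in a sibilant (*siwes*, *kaz*, *ukes*); -a when the stem ends in a non-sibilant consonant (*jegitzef*, *diwul*, *omnat*); -e when the stem ends in a vowel (*noli*, *domo*).
Since the final sound of *ezoz* is /z/ (a sibilant), it takes -ri, giving *ezozri*.
*pedut* — final sound /t/ (a non-sibilant consonant) → -a → *peduta*.
*o* — final sound /o/ (a vowel) → -e → *oe*.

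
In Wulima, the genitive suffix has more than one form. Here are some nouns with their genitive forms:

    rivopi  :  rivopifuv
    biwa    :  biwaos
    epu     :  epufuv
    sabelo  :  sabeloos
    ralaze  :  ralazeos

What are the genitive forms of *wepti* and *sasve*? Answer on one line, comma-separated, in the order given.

weptifuv, sasveos

The suffix is conditioned by the last vowel: -fuv when the last vowel of the stem is a high vowel (*rivopi*, *epu*); -os when the last vowel of the stem is a non-high vowel (*biwa*, *sabelo*, *ralaze*).
*wepti* — last vowel /i/ (a high vowel) → -fuv → *weptifuv*.
Since the last vowel of *sasve* is /e/ (a non-high vowel), it takes -os, giving *sasveos*.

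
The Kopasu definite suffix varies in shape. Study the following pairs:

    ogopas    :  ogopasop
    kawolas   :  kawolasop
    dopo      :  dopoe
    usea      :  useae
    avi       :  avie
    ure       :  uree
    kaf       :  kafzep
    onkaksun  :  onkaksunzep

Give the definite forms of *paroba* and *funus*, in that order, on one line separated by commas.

parobae, funusop

The suffix is conditioned by the final sound: -op when the stem ends in a sibilant (*ogopas*, *kawolas*); -zep when the stem ends in a non-sibilant consonant (*kaf*, *onkaksun*); -e when the stem ends in a vowel (*dopo*, *usea*, *avi*, *ure*).
*paroba* — final sound /a/ (a vowel) → -e → *parobae*.
*funus* — final sound /s/ (a sibilant) → -op → *funusop*.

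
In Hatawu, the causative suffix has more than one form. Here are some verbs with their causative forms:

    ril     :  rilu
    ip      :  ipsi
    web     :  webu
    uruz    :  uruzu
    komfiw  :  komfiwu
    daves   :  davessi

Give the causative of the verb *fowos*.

fowossi

The alternation tracks the final consonant of the stem — -si when the stem ends in a voiceless consonant (*ip*, *daves*); -u when the stem ends in a voiced consonant (*ril*, *web*, *uruz*, *komfiw*).
*fowos*: final consonant = /s/, voiceless → -si → *fowossi*.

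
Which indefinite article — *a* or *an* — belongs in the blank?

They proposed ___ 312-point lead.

The indefinite article is chosen by the initial *sound* of the following word, not its spelling.
The number *312* is spoken "three hundred …", beginning with /θriː/ — a consonant sound.
So the article is *a*: They proposed a 312-point lead.

a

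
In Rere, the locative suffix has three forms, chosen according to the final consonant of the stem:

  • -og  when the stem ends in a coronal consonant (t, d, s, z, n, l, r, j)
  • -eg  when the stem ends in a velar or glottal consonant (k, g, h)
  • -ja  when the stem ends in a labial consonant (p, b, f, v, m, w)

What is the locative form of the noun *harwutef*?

*harwutef*: final consonant = /f/, labial → -ja → *harwutefja*.

harwutefja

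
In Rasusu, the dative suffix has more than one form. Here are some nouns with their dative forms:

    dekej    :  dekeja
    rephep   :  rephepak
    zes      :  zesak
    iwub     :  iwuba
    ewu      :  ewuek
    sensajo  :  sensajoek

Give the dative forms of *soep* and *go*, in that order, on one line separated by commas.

The pattern is voicing of the final sound: -ak when the stem ends in a voiceless consonant (*rephep*, *zes*); -a when the stem ends in a voiced consonant (*dekej*, *iwub*); -ek when the stem ends in a vowel (*ewu*, *sensajo*).
*soep* — final sound /p/ (a voiceless consonant) → -ak → *soepak*.
*go*: final sound = /o/, a vowel → -ek → *goek*.

soepak, goek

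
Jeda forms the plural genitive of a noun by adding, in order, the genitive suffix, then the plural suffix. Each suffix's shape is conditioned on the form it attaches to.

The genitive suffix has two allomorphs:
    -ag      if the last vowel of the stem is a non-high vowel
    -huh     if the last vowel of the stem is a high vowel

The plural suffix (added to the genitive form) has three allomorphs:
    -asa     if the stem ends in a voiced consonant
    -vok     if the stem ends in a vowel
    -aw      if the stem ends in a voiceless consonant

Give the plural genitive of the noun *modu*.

moduhuhaw

Since the last vowel of *modu* is /u/ (a high vowel), it takes -huh, giving *moduhuh*.
Since the final sound of the genitive form *moduhuh* is /h/ (a voiceless consonant), it takes -aw, giving *moduhuhaw*.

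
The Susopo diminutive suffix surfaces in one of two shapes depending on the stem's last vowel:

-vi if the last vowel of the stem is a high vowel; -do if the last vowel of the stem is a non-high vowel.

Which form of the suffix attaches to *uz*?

Since the last vowel of *uz* is /u/ (a high vowel), it takes -vi.

-vi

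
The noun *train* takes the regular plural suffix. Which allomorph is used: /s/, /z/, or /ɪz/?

/z/

The stem *train* ends in a voiced non-sibilant sound.
The plural suffix surfaces as /ɪz/ after sibilants, /s/ after other voiceless consonants, and /z/ after other voiced sounds.
So the plural -s on *train* is pronounced /z/.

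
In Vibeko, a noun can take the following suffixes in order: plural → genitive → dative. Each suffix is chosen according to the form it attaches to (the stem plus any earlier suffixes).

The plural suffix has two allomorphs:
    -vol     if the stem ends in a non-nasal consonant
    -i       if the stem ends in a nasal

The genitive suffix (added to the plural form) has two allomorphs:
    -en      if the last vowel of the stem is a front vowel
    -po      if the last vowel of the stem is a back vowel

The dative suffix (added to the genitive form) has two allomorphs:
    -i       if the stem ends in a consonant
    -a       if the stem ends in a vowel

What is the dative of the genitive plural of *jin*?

*jin*: final consonant = /n/, a nasal → -i → *jini*.
The plural form *jini* — last vowel /i/ (a front vowel) → -en → *jinien*.
Since the final sound of the genitive form *jinien* is /n/ (a consonant), it takes -i, giving *jinieni*.

jinieni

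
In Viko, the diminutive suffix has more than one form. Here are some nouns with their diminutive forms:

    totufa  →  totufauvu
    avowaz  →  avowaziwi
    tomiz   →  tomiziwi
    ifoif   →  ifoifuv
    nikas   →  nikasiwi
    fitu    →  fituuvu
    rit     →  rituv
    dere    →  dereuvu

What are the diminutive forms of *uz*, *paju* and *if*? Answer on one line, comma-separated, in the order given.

uziwi, pajuuvu, ifuv

The pattern is sibilance of the final sound: -iwi when the stem ends in a sibilant (*avowaz*, *tomiz*, *nikas*); -uv when the stem ends in a non-sibilant consonant (*ifoif*, *rit*); -uvu when the stem ends in a vowel (*totufa*, *fitu*, *dere*).
Since the final sound of *uz* is /z/ (a sibilant), it takes -iwi, giving *uziwi*.
*paju*: final sound = /u/, a vowel → -uvu → *pajuuvu*.
*if* — final sound /f/ (a non-sibilant consonant) → -uv → *ifuv*.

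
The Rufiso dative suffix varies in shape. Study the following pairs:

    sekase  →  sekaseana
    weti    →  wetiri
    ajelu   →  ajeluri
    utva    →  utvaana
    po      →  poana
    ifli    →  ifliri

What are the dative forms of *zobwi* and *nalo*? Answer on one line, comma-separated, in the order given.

zobwiri, naloana

The alternation tracks the last vowel of the stem — -ri when the last vowel of the stem is a high vowel (*weti*, *ajelu*, *ifli*); -ana when the last vowel of the stem is a non-high vowel (*sekase*, *utva*, *po*).
*zobwi* — last vowel /i/ (a high vowel) → -ri → *zobwiri*.
The last vowel of *nalo* is /o/, which is a non-high vowel, so the suffix is -ana, giving *naloana*.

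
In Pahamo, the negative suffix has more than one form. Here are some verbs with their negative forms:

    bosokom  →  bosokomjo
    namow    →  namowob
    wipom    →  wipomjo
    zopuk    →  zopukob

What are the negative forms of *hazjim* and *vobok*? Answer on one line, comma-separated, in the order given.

hazjimjo, vobokob

Looking at the final consonant of each stem: -jo when the stem ends in a nasal (*bosokom*, *wipom*); -ob when the stem ends in a non-nasal consonant (*namow*, *zopuk*).
*hazjim* — final consonant /m/ (a nasal) → -jo → *hazjimjo*.
*vobok* — final consonant /k/ (non-nasal) → -ob → *vobokob*.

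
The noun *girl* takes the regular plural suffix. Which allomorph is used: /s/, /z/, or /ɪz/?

/z/

The stem *girl* ends in a voiced non-sibilant sound.
The plural suffix surfaces as /ɪz/ after sibilants, /s/ after other voiceless consonants, and /z/ after other voiced sounds.
So the plural -s on *girl* is pronounced /z/.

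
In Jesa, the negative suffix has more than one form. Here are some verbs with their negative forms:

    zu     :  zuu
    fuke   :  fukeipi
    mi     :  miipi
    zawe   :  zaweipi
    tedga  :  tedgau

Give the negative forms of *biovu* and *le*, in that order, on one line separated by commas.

Looking at the last vowel of each stem: -ipi when the last vowel of the stem is a front vowel (*fuke*, *mi*, *zawe*); -u when the last vowel of the stem is a back vowel (*zu*, *tedga*).
*biovu* — last vowel /u/ (a back vowel) → -u → *biovuu*.
*le*: last vowel = /e/, a front vowel → -ipi → *leipi*.

biovuu, leipi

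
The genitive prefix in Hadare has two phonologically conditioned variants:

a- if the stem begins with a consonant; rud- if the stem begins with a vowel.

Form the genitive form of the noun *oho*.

Since the first sound of *oho* is /o/ (a vowel), it takes rud-, giving *rudoho*.

rudoho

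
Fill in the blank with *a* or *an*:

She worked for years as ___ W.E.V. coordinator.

a

The indefinite article is chosen by the initial *sound* of the following word, not its spelling.
The initialism *W.E.V.* is read letter by letter; the first letter, W, is pronounced /ˈdʌbəl.juː/, which begins with a consonant sound.
So the article is *a*: She worked for years as a W.E.V. coordinator.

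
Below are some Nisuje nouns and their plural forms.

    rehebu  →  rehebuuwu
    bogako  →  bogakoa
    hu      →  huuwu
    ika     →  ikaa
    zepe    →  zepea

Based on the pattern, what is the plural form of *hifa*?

The suffix is conditioned by the last vowel: -uwu when the last vowel of the stem is a high vowel (*rehebu*, *hu*); -a when the last vowel of the stem is a non-high vowel (*bogako*, *ika*, *zepe*).
The last vowel of *hifa* is /a/, which is a non-high vowel, so the suffix is -a, giving *hifaa*.

hifaa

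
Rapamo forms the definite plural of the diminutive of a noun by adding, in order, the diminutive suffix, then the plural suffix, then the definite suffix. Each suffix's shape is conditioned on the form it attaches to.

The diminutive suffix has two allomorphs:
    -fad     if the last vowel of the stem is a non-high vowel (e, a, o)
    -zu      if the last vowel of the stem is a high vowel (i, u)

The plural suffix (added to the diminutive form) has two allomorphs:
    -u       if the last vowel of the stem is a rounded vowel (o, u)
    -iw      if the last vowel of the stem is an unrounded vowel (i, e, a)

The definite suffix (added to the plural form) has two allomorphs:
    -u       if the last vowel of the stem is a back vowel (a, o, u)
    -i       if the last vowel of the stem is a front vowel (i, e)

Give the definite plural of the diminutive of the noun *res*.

resfadiwi

*res* — last vowel /e/ (a non-high vowel) → -fad → *resfad*.
The diminutive form *resfad* — last vowel /a/ (an unrounded vowel) → -iw → *resfadiw*.
The last vowel of the plural form *resfadiw* is /i/, which is a front vowel, so the definite suffix is -i, giving *resfadiwi*.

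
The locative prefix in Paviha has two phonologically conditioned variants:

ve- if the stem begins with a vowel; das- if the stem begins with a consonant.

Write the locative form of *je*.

dasje

*je* — first sound /j/ (a consonant) → das- → *dasje*.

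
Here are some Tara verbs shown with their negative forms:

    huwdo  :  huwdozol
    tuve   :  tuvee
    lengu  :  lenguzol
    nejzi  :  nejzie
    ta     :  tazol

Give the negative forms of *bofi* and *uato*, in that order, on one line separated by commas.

The suffix is conditioned by the last vowel: -e when the last vowel of the stem is a front vowel (*tuve*, *nejzi*); -zol when the last vowel of the stem is a back vowel (*huwdo*, *lengu*, *ta*).
*bofi*: last vowel = /i/, a front vowel → -e → *bofie*.
Since the last vowel of *uato* is /o/ (a back vowel), it takes -zol, giving *uatozol*.

bofie, uatozol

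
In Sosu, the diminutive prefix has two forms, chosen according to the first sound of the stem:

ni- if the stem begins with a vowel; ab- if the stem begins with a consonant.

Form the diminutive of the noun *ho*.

abho

*ho*: first sound = /h/, a consonant → ab- → *abho*.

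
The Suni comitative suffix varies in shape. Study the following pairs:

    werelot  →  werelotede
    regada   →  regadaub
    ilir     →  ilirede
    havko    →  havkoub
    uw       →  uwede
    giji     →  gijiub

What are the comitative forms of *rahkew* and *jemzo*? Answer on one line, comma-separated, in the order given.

rahkewede, jemzoub

The suffix is conditioned by the final sound: -ede when the stem ends in a consonant (*werelot*, *ilir*, *uw*); -ub when the stem ends in a vowel (*regada*, *havko*, *giji*).
The final sound of *rahkew* is /w/, which is a consonant, so the suffix is -ede, giving *rahkewede*.
*jemzo*: final sound = /o/, a vowel → -ub → *jemzoub*.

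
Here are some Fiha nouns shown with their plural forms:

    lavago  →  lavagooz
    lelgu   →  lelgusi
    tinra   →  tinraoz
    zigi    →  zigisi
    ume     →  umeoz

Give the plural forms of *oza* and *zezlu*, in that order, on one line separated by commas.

The pattern is height harmony: -si when the last vowel of the stem is a high vowel (*lelgu*, *zigi*); -oz when the last vowel of the stem is a non-high vowel (*lavago*, *tinra*, *ume*).
The last vowel of *oza* is /a/, which is a non-high vowel, so the suffix is -oz, giving *ozaoz*.
*zezlu*: last vowel = /u/, a high vowel → -si → *zezlusi*.

ozaoz, zezlusi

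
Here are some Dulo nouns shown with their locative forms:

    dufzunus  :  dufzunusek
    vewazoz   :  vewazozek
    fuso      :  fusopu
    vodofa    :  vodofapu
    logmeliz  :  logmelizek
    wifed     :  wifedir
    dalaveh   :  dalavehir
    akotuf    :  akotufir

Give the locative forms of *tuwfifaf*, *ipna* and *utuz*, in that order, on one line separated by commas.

Looking at the final sound of each stem: -ek when the stem ends in a sibilant (*dufzunus*, *vewazoz*, *logmeliz*); -ir when the stem ends in a non-sibilant consonant (*wifed*, *dalaveh*, *akotuf*); -pu when the stem ends in a vowel (*fuso*, *vodofa*).
The final sound of *tuwfifaf* is /f/, which is a non-sibilant consonant, so the suffix is -ir, giving *tuwfifafir*.
Since the final sound of *ipna* is /a/ (a vowel), it takes -pu, giving *ipnapu*.
*utuz*: final sound = /z/, a sibilant → -ek → *utuzek*.

tuwfifafir, ipnapu, utuzek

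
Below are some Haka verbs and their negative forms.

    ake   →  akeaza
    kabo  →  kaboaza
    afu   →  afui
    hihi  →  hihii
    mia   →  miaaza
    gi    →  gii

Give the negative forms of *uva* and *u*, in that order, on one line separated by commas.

uvaaza, ui

The suffix is conditioned by the last vowel: -i when the last vowel of the stem is a high vowel (*afu*, *hihi*, *gi*); -aza when the last vowel of the stem is a non-high vowel (*ake*, *kabo*, *mia*).
*uva*: last vowel = /a/, a non-high vowel → -aza → *uvaaza*.
The last vowel of *u* is /u/, which is a high vowel, so the suffix is -i, giving *ui*.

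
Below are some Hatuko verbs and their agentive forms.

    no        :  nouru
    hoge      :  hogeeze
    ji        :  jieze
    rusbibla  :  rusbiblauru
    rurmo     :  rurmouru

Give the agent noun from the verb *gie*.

Looking at the last vowel of each stem: -eze when the last vowel of the stem is a front vowel (*hoge*, *ji*); -uru when the last vowel of the stem is a back vowel (*no*, *rusbibla*, *rurmo*).
The last vowel of *gie* is /e/, which is a front vowel, so the suffix is -eze, giving *gieeze*.

gieeze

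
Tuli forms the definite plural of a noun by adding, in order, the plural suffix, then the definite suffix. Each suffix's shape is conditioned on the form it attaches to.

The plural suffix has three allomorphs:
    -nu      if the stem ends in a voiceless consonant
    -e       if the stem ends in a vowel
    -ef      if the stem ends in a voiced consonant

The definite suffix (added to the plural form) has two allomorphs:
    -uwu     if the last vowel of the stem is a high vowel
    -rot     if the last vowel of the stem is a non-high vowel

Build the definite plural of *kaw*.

*kaw* — final sound /w/ (a voiced consonant) → -ef → *kawef*.
Since the last vowel of the plural form *kawef* is /e/ (a non-high vowel), it takes -rot, giving *kawefrot*.

kawefrot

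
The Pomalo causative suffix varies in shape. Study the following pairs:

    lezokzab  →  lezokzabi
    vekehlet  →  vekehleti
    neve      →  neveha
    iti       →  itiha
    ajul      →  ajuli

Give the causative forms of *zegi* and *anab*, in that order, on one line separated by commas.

The suffix is conditioned by the final sound: -i when the stem ends in a consonant (*lezokzab*, *vekehlet*, *ajul*); -ha when the stem ends in a vowel (*neve*, *iti*).
*zegi*: final sound = /i/, a vowel → -ha → *zegiha*.
The final sound of *anab* is /b/, which is a consonant, so the suffix is -i, giving *anabi*.

zegiha, anabi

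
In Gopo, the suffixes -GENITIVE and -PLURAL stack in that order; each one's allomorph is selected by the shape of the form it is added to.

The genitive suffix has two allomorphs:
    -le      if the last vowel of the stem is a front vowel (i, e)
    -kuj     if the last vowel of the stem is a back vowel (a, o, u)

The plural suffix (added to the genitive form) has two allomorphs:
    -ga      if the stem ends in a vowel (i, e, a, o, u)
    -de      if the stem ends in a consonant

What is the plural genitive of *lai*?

lailega

The last vowel of *lai* is /i/, which is a front vowel, so the genitive suffix is -le, giving *laile*.
The genitive form *laile* — final sound /e/ (a vowel) → -ga → *lailega*.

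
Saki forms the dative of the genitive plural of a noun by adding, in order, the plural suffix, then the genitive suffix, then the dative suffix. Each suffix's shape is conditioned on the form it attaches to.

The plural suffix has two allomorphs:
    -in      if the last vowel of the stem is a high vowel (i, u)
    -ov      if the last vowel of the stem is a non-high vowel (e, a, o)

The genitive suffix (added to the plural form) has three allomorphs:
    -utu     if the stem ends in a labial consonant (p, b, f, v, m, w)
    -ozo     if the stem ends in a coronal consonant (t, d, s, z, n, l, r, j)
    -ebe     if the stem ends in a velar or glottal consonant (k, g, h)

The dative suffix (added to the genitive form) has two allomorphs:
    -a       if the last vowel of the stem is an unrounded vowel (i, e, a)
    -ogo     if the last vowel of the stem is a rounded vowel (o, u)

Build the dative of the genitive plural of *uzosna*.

uzosnaovutuogo

The last vowel of *uzosna* is /a/, which is a non-high vowel, so the plural suffix is -ov, giving *uzosnaov*.
Since the final consonant of the plural form *uzosnaov* is /v/ (labial), it takes -utu, giving *uzosnaovutu*.
The genitive form *uzosnaovutu* — last vowel /u/ (a rounded vowel) → -ogo → *uzosnaovutuogo*.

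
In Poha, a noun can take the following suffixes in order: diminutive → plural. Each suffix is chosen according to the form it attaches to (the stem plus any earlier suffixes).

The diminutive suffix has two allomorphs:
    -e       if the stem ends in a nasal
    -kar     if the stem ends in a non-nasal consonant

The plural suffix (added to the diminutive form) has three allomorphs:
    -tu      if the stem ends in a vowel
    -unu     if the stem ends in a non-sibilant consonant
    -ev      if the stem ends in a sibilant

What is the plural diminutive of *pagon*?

pagonetu

*pagon* — final consonant /n/ (a nasal) → -e → *pagone*.
The final sound of the diminutive form *pagone* is /e/, which is a vowel, so the plural suffix is -tu, giving *pagonetu*.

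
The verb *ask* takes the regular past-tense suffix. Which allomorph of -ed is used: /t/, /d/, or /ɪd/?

/t/

The stem *ask* ends in a voiceless consonant other than /t/.
The -ed suffix is realized as /ɪd/ after /t, d/; as /t/ after other voiceless consonants; and as /d/ after other voiced sounds.
So -ed on *ask* is pronounced /t/.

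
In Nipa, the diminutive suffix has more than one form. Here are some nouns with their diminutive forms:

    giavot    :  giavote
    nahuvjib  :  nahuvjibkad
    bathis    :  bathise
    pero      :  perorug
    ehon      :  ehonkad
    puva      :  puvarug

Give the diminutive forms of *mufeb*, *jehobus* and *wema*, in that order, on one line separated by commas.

mufebkad, jehobuse, wemarug

The alternation tracks the final sound of the stem — -e when the stem ends in a voiceless consonant (*giavot*, *bathis*); -kad when the stem ends in a voiced consonant (*nahuvjib*, *ehon*); -rug when the stem ends in a vowel (*pero*, *puva*).
*mufeb*: final sound = /b/, a voiced consonant → -kad → *mufebkad*.
Since the final sound of *jehobus* is /s/ (a voiceless consonant), it takes -e, giving *jehobuse*.
*wema* — final sound /a/ (a vowel) → -rug → *wemarug*.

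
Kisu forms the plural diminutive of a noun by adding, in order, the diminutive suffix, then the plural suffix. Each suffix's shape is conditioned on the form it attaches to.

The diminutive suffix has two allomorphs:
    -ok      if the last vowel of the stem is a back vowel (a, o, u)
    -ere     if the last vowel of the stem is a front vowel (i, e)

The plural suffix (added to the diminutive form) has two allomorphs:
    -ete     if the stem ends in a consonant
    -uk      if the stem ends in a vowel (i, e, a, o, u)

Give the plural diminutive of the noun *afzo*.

afzookete

*afzo*: last vowel = /o/, a back vowel → -ok → *afzook*.
Since the final sound of the diminutive form *afzook* is /k/ (a consonant), it takes -ete, giving *afzookete*.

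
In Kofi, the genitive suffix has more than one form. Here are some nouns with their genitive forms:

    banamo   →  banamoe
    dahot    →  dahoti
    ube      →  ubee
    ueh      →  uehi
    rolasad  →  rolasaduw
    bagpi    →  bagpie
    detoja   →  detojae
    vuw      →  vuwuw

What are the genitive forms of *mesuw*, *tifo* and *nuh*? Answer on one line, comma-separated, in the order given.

mesuwuw, tifoe, nuhi

The suffix is conditioned by the final sound: -i when the stem ends in a voiceless consonant (*dahot*, *ueh*); -uw when the stem ends in a voiced consonant (*rolasad*, *vuw*); -e when the stem ends in a vowel (*banamo*, *ube*, *bagpi*, *detoja*).
Since the final sound of *mesuw* is /w/ (a voiced consonant), it takes -uw, giving *mesuwuw*.
Since the final sound of *tifo* is /o/ (a vowel), it takes -e, giving *tifoe*.
*nuh*: final sound = /h/, a voiceless consonant → -i → *nuhi*.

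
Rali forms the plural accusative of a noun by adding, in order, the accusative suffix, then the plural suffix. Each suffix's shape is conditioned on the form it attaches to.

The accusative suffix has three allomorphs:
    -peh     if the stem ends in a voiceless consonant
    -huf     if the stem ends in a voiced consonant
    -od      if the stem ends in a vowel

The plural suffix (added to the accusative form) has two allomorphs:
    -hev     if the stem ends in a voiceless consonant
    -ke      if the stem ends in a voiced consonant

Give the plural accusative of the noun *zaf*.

zafpehhev

Since the final sound of *zaf* is /f/ (a voiceless consonant), it takes -peh, giving *zafpeh*.
The accusative form *zafpeh*: final consonant = /h/, voiceless → -hev → *zafpehhev*.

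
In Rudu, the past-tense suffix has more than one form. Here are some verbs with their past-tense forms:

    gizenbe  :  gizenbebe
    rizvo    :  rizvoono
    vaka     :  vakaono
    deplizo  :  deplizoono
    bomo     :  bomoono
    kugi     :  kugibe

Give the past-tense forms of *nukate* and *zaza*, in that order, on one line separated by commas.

The alternation tracks the last vowel of the stem — -be when the last vowel of the stem is a front vowel (*gizenbe*, *kugi*); -ono when the last vowel of the stem is a back vowel (*rizvo*, *vaka*, *deplizo*, *bomo*).
*nukate*: last vowel = /e/, a front vowel → -be → *nukatebe*.
*zaza* — last vowel /a/ (a back vowel) → -ono → *zazaono*.

nukatebe, zazaono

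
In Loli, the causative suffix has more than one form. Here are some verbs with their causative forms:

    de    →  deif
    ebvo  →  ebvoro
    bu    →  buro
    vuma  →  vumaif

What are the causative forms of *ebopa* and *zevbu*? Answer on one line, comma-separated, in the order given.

ebopaif, zevburo

The suffix is conditioned by the last vowel: -ro when the last vowel of the stem is a rounded vowel (*ebvo*, *bu*); -if when the last vowel of the stem is an unrounded vowel (*de*, *vuma*).
Since the last vowel of *ebopa* is /a/ (an unrounded vowel), it takes -if, giving *ebopaif*.
*zevbu*: last vowel = /u/, a rounded vowel → -ro → *zevburo*.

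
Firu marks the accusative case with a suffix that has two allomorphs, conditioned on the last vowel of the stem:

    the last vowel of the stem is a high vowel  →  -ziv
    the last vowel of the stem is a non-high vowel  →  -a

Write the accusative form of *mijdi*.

*mijdi*: last vowel = /i/, a high vowel → -ziv → *mijdiziv*.

mijdiziv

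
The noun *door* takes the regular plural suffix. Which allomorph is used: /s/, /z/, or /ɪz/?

The stem *door* ends in a voiced non-sibilant sound.
The plural suffix surfaces as /ɪz/ after sibilants, /s/ after other voiceless consonants, and /z/ after other voiced sounds.
So the plural -s on *door* is pronounced /z/.

/z/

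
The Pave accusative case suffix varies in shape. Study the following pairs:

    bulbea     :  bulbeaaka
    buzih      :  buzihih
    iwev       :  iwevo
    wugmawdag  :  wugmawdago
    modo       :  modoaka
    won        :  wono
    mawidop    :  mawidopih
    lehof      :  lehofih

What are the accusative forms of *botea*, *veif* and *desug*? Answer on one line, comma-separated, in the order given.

boteaaka, veifih, desugo

The pattern is voicing of the final sound: -ih when the stem ends in a voiceless consonant (*buzih*, *mawidop*, *lehof*); -o when the stem ends in a voiced consonant (*iwev*, *wugmawdag*, *won*); -aka when the stem ends in a vowel (*bulbea*, *modo*).
*botea* — final sound /a/ (a vowel) → -aka → *boteaaka*.
The final sound of *veif* is /f/, which is a voiceless consonant, so the suffix is -ih, giving *veifih*.
The final sound of *desug* is /g/, which is a voiced consonant, so the suffix is -o, giving *desugo*.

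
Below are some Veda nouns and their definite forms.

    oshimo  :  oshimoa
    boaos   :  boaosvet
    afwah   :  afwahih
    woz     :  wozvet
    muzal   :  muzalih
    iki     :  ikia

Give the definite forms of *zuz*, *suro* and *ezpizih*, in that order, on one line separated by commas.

zuzvet, suroa, ezpizihih

The pattern is sibilance of the final sound: -vet when the stem ends in a sibilant (*boaos*, *woz*); -ih when the stem ends in a non-sibilant consonant (*afwah*, *muzal*); -a when the stem ends in a vowel (*oshimo*, *iki*).
*zuz*: final sound = /z/, a sibilant → -vet → *zuzvet*.
*suro*: final sound = /o/, a vowel → -a → *suroa*.
*ezpizih* — final sound /h/ (a non-sibilant consonant) → -ih → *ezpizihih*.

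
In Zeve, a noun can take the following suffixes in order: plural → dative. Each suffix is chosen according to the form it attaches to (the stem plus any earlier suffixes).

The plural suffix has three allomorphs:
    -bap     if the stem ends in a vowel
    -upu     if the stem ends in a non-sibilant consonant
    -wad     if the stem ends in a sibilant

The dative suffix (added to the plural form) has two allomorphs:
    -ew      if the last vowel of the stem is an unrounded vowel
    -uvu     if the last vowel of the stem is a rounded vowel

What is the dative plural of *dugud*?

Since the final sound of *dugud* is /d/ (a non-sibilant consonant), it takes -upu, giving *dugudupu*.
The plural form *dugudupu* — last vowel /u/ (a rounded vowel) → -uvu → *dugudupuuvu*.

dugudupuuvu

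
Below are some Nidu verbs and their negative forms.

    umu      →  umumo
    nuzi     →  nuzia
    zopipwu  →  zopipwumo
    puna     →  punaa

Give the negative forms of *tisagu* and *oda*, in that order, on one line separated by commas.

tisagumo, odaa

Looking at the last vowel of each stem: -mo when the last vowel of the stem is a rounded vowel (*umu*, *zopipwu*); -a when the last vowel of the stem is an unrounded vowel (*nuzi*, *puna*).
The last vowel of *tisagu* is /u/, which is a rounded vowel, so the suffix is -mo, giving *tisagumo*.
*oda*: last vowel = /a/, an unrounded vowel → -a → *odaa*.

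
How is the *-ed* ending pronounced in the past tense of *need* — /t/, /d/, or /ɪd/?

/ɪd/

The stem *need* ends in /t/ or /d/.
The -ed suffix is realized as /ɪd/ after /t, d/; as /t/ after other voiceless consonants; and as /d/ after other voiced sounds.
So -ed on *need* is pronounced /ɪd/.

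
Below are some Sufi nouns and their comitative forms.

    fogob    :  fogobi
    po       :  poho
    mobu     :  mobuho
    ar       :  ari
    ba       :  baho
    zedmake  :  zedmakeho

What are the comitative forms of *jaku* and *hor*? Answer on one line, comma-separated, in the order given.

jakuho, hori

Looking at the final sound of each stem: -i when the stem ends in a consonant (*fogob*, *ar*); -ho when the stem ends in a vowel (*po*, *mobu*, *ba*, *zedmake*).
The final sound of *jaku* is /u/, which is a vowel, so the suffix is -ho, giving *jakuho*.
The final sound of *hor* is /r/, which is a consonant, so the suffix is -i, giving *hori*.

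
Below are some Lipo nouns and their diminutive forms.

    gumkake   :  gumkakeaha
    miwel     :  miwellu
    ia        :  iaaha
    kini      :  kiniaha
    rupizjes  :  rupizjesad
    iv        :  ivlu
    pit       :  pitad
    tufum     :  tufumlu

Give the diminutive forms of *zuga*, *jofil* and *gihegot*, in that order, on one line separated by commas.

zugaaha, jofillu, gihegotad

The alternation tracks the final sound of the stem — -ad when the stem ends in a voiceless consonant (*rupizjes*, *pit*); -lu when the stem ends in a voiced consonant (*miwel*, *iv*, *tufum*); -aha when the stem ends in a vowel (*gumkake*, *ia*, *kini*).
Since the final sound of *zuga* is /a/ (a vowel), it takes -aha, giving *zugaaha*.
*jofil*: final sound = /l/, a voiced consonant → -lu → *jofillu*.
The final sound of *gihegot* is /t/, which is a voiceless consonant, so the suffix is -ad, giving *gihegotad*.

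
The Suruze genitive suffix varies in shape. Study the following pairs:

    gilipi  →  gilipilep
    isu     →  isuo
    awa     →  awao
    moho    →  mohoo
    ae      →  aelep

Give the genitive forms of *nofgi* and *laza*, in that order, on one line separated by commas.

The pattern is front/back vowel harmony: -lep when the last vowel of the stem is a front vowel (*gilipi*, *ae*); -o when the last vowel of the stem is a back vowel (*isu*, *awa*, *moho*).
Since the last vowel of *nofgi* is /i/ (a front vowel), it takes -lep, giving *nofgilep*.
*laza*: last vowel = /a/, a back vowel → -o → *lazao*.

nofgilep, lazao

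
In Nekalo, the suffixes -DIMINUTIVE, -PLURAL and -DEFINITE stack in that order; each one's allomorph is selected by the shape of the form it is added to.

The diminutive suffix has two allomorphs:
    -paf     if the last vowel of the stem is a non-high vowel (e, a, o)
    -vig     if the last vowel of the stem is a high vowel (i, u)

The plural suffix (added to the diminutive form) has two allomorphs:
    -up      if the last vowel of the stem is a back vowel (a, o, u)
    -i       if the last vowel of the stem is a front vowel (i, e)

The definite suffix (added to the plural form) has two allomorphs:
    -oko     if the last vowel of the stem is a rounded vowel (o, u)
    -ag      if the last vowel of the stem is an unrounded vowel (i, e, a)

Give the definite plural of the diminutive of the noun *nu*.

nuvigiag

The last vowel of *nu* is /u/, which is a high vowel, so the diminutive suffix is -vig, giving *nuvig*.
The diminutive form *nuvig* — last vowel /i/ (a front vowel) → -i → *nuvigi*.
The plural form *nuvigi*: last vowel = /i/, an unrounded vowel → -ag → *nuvigiag*.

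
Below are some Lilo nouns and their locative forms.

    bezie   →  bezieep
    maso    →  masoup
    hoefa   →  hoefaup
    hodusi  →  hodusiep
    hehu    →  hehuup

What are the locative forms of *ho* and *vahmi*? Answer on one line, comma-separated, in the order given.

houp, vahmiep

The pattern is front/back vowel harmony: -ep when the last vowel of the stem is a front vowel (*bezie*, *hodusi*); -up when the last vowel of the stem is a back vowel (*maso*, *hoefa*, *hehu*).
*ho*: last vowel = /o/, a back vowel → -up → *houp*.
Since the last vowel of *vahmi* is /i/ (a front vowel), it takes -ep, giving *vahmiep*.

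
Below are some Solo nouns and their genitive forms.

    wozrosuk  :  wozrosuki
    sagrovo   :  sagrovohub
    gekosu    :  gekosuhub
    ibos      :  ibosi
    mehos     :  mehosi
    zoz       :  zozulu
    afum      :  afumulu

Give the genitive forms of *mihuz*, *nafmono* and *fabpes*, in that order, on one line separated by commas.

mihuzulu, nafmonohub, fabpesi

The alternation tracks the final sound of the stem — -i when the stem ends in a voiceless consonant (*wozrosuk*, *ibos*, *mehos*); -ulu when the stem ends in a voiced consonant (*zoz*, *afum*); -hub when the stem ends in a vowel (*sagrovo*, *gekosu*).
*mihuz*: final sound = /z/, a voiced consonant → -ulu → *mihuzulu*.
Since the final sound of *nafmono* is /o/ (a vowel), it takes -hub, giving *nafmonohub*.
*fabpes* — final sound /s/ (a voiceless consonant) → -i → *fabpesi*.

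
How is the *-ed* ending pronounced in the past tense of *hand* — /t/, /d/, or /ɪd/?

/ɪd/

The stem *hand* ends in /t/ or /d/.
The -ed suffix is realized as /ɪd/ after /t, d/; as /t/ after other voiceless consonants; and as /d/ after other voiced sounds.
So -ed on *hand* is pronounced /ɪd/.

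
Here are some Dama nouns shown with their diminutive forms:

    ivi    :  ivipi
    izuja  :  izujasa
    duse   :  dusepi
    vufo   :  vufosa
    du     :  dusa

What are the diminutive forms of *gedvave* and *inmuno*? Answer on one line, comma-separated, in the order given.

The alternation tracks the last vowel of the stem — -pi when the last vowel of the stem is a front vowel (*ivi*, *duse*); -sa when the last vowel of the stem is a back vowel (*izuja*, *vufo*, *du*).
Since the last vowel of *gedvave* is /e/ (a front vowel), it takes -pi, giving *gedvavepi*.
*inmuno*: last vowel = /o/, a back vowel → -sa → *inmunosa*.

gedvavepi, inmunosa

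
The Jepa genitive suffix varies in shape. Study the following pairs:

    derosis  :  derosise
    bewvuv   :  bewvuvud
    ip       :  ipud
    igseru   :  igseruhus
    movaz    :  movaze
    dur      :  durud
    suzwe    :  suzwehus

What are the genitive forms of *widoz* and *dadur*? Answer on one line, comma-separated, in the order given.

widoze, dadurud

The alternation tracks the final sound of the stem — -e when the stem ends in a sibilant (*derosis*, *movaz*); -ud when the stem ends in a non-sibilant consonant (*bewvuv*, *ip*, *dur*); -hus when the stem ends in a vowel (*igseru*, *suzwe*).
Since the final sound of *widoz* is /z/ (a sibilant), it takes -e, giving *widoze*.
Since the final sound of *dadur* is /r/ (a non-sibilant consonant), it takes -ud, giving *dadurud*.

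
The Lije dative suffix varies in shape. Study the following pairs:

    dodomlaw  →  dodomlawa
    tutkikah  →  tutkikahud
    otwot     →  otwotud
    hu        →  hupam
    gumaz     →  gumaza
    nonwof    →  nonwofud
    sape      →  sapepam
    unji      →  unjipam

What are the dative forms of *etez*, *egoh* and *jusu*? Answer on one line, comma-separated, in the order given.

The pattern is voicing of the final sound: -ud when the stem ends in a voiceless consonant (*tutkikah*, *otwot*, *nonwof*); -a when the stem ends in a voiced consonant (*dodomlaw*, *gumaz*); -pam when the stem ends in a vowel (*hu*, *sape*, *unji*).
*etez*: final sound = /z/, a voiced consonant → -a → *eteza*.
Since the final sound of *egoh* is /h/ (a voiceless consonant), it takes -ud, giving *egohud*.
*jusu* — final sound /u/ (a vowel) → -pam → *jusupam*.

eteza, egohud, jusupam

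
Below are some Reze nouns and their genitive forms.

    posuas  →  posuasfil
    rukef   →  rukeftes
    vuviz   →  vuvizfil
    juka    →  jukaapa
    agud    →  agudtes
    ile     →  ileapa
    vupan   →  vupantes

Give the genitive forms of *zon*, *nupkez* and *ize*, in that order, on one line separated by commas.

zontes, nupkezfil, izeapa

The alternation tracks the final sound of the stem — -fil when the stem ends in a sibilant (*posuas*, *vuviz*); -tes when the stem ends in a non-sibilant consonant (*rukef*, *agud*, *vupan*); -apa when the stem ends in a vowel (*juka*, *ile*).
*zon*: final sound = /n/, a non-sibilant consonant → -tes → *zontes*.
*nupkez*: final sound = /z/, a sibilant → -fil → *nupkezfil*.
*ize* — final sound /e/ (a vowel) → -apa → *izeapa*.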